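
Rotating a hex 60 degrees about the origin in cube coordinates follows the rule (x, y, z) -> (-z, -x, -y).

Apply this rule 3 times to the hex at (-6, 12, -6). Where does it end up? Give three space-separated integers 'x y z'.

Answer: 6 -12 6

Derivation:
Start: (-6, 12, -6)
Step 1: (-6, 12, -6) -> (-(-6), -(-6), -(12)) = (6, 6, -12)
Step 2: (6, 6, -12) -> (-(-12), -(6), -(6)) = (12, -6, -6)
Step 3: (12, -6, -6) -> (-(-6), -(12), -(-6)) = (6, -12, 6)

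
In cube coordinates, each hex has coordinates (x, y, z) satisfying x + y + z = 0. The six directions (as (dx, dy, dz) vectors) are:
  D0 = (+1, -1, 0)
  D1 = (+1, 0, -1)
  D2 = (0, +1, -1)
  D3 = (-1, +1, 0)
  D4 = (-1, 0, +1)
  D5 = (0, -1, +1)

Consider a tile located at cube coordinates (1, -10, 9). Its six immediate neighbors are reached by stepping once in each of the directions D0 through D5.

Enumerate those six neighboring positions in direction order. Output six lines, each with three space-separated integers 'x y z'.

Answer: 2 -11 9
2 -10 8
1 -9 8
0 -9 9
0 -10 10
1 -11 10

Derivation:
Center: (1, -10, 9). Add each direction:
  D0: (1, -10, 9) + (1, -1, 0) = (2, -11, 9)
  D1: (1, -10, 9) + (1, 0, -1) = (2, -10, 8)
  D2: (1, -10, 9) + (0, 1, -1) = (1, -9, 8)
  D3: (1, -10, 9) + (-1, 1, 0) = (0, -9, 9)
  D4: (1, -10, 9) + (-1, 0, 1) = (0, -10, 10)
  D5: (1, -10, 9) + (0, -1, 1) = (1, -11, 10)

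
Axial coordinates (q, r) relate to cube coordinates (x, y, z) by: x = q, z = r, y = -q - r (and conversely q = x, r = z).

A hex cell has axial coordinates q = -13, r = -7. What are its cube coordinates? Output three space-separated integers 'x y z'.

x = q = -13
z = r = -7
y = -x - z = -(-13) - (-7) = 20

Answer: -13 20 -7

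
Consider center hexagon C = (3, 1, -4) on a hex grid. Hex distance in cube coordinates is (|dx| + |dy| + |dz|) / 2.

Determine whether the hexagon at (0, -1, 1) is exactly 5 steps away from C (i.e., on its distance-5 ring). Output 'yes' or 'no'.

Answer: yes

Derivation:
|px - cx| = |0 - 3| = 3
|py - cy| = |-1 - 1| = 2
|pz - cz| = |1 - (-4)| = 5
distance = (3+2+5)/2 = 10/2 = 5
radius = 5; distance == radius -> yes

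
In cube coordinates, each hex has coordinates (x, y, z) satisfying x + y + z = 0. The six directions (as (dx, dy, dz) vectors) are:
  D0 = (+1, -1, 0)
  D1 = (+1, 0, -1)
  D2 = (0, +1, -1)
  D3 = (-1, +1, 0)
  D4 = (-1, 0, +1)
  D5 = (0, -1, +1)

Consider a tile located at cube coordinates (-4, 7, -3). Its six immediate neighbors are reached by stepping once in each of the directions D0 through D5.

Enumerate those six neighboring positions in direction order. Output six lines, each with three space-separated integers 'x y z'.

Answer: -3 6 -3
-3 7 -4
-4 8 -4
-5 8 -3
-5 7 -2
-4 6 -2

Derivation:
Center: (-4, 7, -3). Add each direction:
  D0: (-4, 7, -3) + (1, -1, 0) = (-3, 6, -3)
  D1: (-4, 7, -3) + (1, 0, -1) = (-3, 7, -4)
  D2: (-4, 7, -3) + (0, 1, -1) = (-4, 8, -4)
  D3: (-4, 7, -3) + (-1, 1, 0) = (-5, 8, -3)
  D4: (-4, 7, -3) + (-1, 0, 1) = (-5, 7, -2)
  D5: (-4, 7, -3) + (0, -1, 1) = (-4, 6, -2)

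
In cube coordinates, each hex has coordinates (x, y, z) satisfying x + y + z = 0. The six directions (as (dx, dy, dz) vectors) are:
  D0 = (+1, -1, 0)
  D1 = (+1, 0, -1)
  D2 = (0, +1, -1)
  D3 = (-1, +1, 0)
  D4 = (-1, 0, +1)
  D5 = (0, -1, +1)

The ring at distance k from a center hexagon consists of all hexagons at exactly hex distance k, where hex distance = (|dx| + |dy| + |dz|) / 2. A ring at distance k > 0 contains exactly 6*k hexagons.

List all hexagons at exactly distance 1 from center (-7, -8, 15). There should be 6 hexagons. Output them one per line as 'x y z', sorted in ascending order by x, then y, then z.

Walk ring at distance 1 from (-7, -8, 15):
Start at center + D4*1 = (-8, -8, 16)
  hex 0: (-8, -8, 16)
  hex 1: (-7, -9, 16)
  hex 2: (-6, -9, 15)
  hex 3: (-6, -8, 14)
  hex 4: (-7, -7, 14)
  hex 5: (-8, -7, 15)
Sorted: 6 hexes.

Answer: -8 -8 16
-8 -7 15
-7 -9 16
-7 -7 14
-6 -9 15
-6 -8 14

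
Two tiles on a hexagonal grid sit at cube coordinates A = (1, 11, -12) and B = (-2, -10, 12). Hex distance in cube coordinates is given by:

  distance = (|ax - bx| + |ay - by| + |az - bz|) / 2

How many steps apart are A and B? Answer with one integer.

|ax - bx| = |1 - (-2)| = 3
|ay - by| = |11 - (-10)| = 21
|az - bz| = |-12 - 12| = 24
distance = (3 + 21 + 24) / 2 = 48 / 2 = 24

Answer: 24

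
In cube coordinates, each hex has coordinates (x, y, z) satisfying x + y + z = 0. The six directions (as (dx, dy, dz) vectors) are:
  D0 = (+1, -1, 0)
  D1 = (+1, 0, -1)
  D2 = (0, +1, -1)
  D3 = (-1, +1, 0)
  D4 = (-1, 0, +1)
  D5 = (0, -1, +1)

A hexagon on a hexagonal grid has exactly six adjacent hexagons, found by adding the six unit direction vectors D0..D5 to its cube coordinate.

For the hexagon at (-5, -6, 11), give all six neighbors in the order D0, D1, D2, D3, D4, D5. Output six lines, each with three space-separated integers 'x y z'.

Answer: -4 -7 11
-4 -6 10
-5 -5 10
-6 -5 11
-6 -6 12
-5 -7 12

Derivation:
Center: (-5, -6, 11). Add each direction:
  D0: (-5, -6, 11) + (1, -1, 0) = (-4, -7, 11)
  D1: (-5, -6, 11) + (1, 0, -1) = (-4, -6, 10)
  D2: (-5, -6, 11) + (0, 1, -1) = (-5, -5, 10)
  D3: (-5, -6, 11) + (-1, 1, 0) = (-6, -5, 11)
  D4: (-5, -6, 11) + (-1, 0, 1) = (-6, -6, 12)
  D5: (-5, -6, 11) + (0, -1, 1) = (-5, -7, 12)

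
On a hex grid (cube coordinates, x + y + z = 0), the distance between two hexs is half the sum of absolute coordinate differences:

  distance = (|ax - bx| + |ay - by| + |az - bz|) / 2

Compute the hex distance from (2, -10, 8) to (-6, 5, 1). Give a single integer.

Answer: 15

Derivation:
|ax - bx| = |2 - (-6)| = 8
|ay - by| = |-10 - 5| = 15
|az - bz| = |8 - 1| = 7
distance = (8 + 15 + 7) / 2 = 30 / 2 = 15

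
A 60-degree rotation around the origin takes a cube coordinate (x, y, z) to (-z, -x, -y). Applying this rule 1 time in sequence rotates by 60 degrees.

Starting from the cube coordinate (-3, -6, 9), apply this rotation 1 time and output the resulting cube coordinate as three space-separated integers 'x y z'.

Answer: -9 3 6

Derivation:
Start: (-3, -6, 9)
Step 1: (-3, -6, 9) -> (-(9), -(-3), -(-6)) = (-9, 3, 6)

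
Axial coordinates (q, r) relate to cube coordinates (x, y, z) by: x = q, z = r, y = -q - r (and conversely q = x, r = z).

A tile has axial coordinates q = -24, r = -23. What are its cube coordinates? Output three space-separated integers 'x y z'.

x = q = -24
z = r = -23
y = -x - z = -(-24) - (-23) = 47

Answer: -24 47 -23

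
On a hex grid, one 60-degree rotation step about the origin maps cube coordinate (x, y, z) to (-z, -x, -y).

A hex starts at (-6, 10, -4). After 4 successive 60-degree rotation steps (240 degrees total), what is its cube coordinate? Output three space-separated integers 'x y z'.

Start: (-6, 10, -4)
Step 1: (-6, 10, -4) -> (-(-4), -(-6), -(10)) = (4, 6, -10)
Step 2: (4, 6, -10) -> (-(-10), -(4), -(6)) = (10, -4, -6)
Step 3: (10, -4, -6) -> (-(-6), -(10), -(-4)) = (6, -10, 4)
Step 4: (6, -10, 4) -> (-(4), -(6), -(-10)) = (-4, -6, 10)

Answer: -4 -6 10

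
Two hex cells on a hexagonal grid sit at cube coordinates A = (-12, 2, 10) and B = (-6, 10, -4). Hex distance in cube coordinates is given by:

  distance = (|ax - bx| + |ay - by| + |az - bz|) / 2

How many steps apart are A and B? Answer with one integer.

|ax - bx| = |-12 - (-6)| = 6
|ay - by| = |2 - 10| = 8
|az - bz| = |10 - (-4)| = 14
distance = (6 + 8 + 14) / 2 = 28 / 2 = 14

Answer: 14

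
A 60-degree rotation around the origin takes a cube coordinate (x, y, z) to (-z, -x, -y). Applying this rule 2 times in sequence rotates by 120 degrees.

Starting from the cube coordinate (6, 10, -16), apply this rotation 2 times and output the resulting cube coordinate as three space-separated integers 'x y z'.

Start: (6, 10, -16)
Step 1: (6, 10, -16) -> (-(-16), -(6), -(10)) = (16, -6, -10)
Step 2: (16, -6, -10) -> (-(-10), -(16), -(-6)) = (10, -16, 6)

Answer: 10 -16 6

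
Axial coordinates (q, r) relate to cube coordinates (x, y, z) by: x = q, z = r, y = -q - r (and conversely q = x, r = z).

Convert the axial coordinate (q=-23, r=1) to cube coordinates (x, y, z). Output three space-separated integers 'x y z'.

Answer: -23 22 1

Derivation:
x = q = -23
z = r = 1
y = -x - z = -(-23) - (1) = 22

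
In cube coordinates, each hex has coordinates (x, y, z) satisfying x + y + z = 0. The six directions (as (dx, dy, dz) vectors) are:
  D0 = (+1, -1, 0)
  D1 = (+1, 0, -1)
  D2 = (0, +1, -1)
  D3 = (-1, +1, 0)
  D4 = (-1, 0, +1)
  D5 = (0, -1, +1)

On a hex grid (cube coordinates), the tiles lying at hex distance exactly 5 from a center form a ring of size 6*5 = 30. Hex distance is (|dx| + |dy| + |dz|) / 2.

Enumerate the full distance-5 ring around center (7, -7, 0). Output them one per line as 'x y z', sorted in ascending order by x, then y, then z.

Walk ring at distance 5 from (7, -7, 0):
Start at center + D4*5 = (2, -7, 5)
  hex 0: (2, -7, 5)
  hex 1: (3, -8, 5)
  hex 2: (4, -9, 5)
  hex 3: (5, -10, 5)
  hex 4: (6, -11, 5)
  hex 5: (7, -12, 5)
  hex 6: (8, -12, 4)
  hex 7: (9, -12, 3)
  hex 8: (10, -12, 2)
  hex 9: (11, -12, 1)
  hex 10: (12, -12, 0)
  hex 11: (12, -11, -1)
  hex 12: (12, -10, -2)
  hex 13: (12, -9, -3)
  hex 14: (12, -8, -4)
  hex 15: (12, -7, -5)
  hex 16: (11, -6, -5)
  hex 17: (10, -5, -5)
  hex 18: (9, -4, -5)
  hex 19: (8, -3, -5)
  hex 20: (7, -2, -5)
  hex 21: (6, -2, -4)
  hex 22: (5, -2, -3)
  hex 23: (4, -2, -2)
  hex 24: (3, -2, -1)
  hex 25: (2, -2, 0)
  hex 26: (2, -3, 1)
  hex 27: (2, -4, 2)
  hex 28: (2, -5, 3)
  hex 29: (2, -6, 4)
Sorted: 30 hexes.

Answer: 2 -7 5
2 -6 4
2 -5 3
2 -4 2
2 -3 1
2 -2 0
3 -8 5
3 -2 -1
4 -9 5
4 -2 -2
5 -10 5
5 -2 -3
6 -11 5
6 -2 -4
7 -12 5
7 -2 -5
8 -12 4
8 -3 -5
9 -12 3
9 -4 -5
10 -12 2
10 -5 -5
11 -12 1
11 -6 -5
12 -12 0
12 -11 -1
12 -10 -2
12 -9 -3
12 -8 -4
12 -7 -5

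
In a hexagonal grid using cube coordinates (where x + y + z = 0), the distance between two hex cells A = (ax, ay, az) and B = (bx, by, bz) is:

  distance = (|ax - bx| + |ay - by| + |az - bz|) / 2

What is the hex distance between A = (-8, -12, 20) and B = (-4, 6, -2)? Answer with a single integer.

|ax - bx| = |-8 - (-4)| = 4
|ay - by| = |-12 - 6| = 18
|az - bz| = |20 - (-2)| = 22
distance = (4 + 18 + 22) / 2 = 44 / 2 = 22

Answer: 22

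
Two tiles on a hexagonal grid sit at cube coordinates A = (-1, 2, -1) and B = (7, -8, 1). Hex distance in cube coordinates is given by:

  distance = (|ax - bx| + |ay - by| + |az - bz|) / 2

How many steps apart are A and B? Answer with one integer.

Answer: 10

Derivation:
|ax - bx| = |-1 - 7| = 8
|ay - by| = |2 - (-8)| = 10
|az - bz| = |-1 - 1| = 2
distance = (8 + 10 + 2) / 2 = 20 / 2 = 10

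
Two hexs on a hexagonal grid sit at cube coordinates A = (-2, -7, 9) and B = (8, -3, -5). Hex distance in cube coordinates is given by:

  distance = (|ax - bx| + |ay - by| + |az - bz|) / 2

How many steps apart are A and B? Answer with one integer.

Answer: 14

Derivation:
|ax - bx| = |-2 - 8| = 10
|ay - by| = |-7 - (-3)| = 4
|az - bz| = |9 - (-5)| = 14
distance = (10 + 4 + 14) / 2 = 28 / 2 = 14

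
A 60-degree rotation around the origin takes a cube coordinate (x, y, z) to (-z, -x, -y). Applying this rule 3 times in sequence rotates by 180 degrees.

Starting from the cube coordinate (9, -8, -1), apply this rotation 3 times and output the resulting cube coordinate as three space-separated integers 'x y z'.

Answer: -9 8 1

Derivation:
Start: (9, -8, -1)
Step 1: (9, -8, -1) -> (-(-1), -(9), -(-8)) = (1, -9, 8)
Step 2: (1, -9, 8) -> (-(8), -(1), -(-9)) = (-8, -1, 9)
Step 3: (-8, -1, 9) -> (-(9), -(-8), -(-1)) = (-9, 8, 1)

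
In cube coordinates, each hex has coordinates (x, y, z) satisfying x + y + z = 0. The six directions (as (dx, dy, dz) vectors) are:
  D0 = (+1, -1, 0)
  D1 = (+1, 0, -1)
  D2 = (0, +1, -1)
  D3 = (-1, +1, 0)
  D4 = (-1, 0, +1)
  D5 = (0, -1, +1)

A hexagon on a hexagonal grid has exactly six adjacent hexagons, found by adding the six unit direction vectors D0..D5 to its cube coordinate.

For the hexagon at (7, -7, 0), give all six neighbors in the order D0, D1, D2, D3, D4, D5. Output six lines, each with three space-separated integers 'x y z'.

Center: (7, -7, 0). Add each direction:
  D0: (7, -7, 0) + (1, -1, 0) = (8, -8, 0)
  D1: (7, -7, 0) + (1, 0, -1) = (8, -7, -1)
  D2: (7, -7, 0) + (0, 1, -1) = (7, -6, -1)
  D3: (7, -7, 0) + (-1, 1, 0) = (6, -6, 0)
  D4: (7, -7, 0) + (-1, 0, 1) = (6, -7, 1)
  D5: (7, -7, 0) + (0, -1, 1) = (7, -8, 1)

Answer: 8 -8 0
8 -7 -1
7 -6 -1
6 -6 0
6 -7 1
7 -8 1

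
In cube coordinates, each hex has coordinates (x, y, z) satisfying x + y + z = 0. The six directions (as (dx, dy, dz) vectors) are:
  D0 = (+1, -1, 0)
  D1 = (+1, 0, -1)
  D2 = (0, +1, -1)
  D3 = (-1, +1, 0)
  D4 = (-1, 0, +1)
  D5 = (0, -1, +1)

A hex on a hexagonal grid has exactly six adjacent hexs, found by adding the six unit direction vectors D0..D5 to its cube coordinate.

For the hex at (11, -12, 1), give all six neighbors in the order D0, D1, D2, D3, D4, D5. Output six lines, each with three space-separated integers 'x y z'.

Answer: 12 -13 1
12 -12 0
11 -11 0
10 -11 1
10 -12 2
11 -13 2

Derivation:
Center: (11, -12, 1). Add each direction:
  D0: (11, -12, 1) + (1, -1, 0) = (12, -13, 1)
  D1: (11, -12, 1) + (1, 0, -1) = (12, -12, 0)
  D2: (11, -12, 1) + (0, 1, -1) = (11, -11, 0)
  D3: (11, -12, 1) + (-1, 1, 0) = (10, -11, 1)
  D4: (11, -12, 1) + (-1, 0, 1) = (10, -12, 2)
  D5: (11, -12, 1) + (0, -1, 1) = (11, -13, 2)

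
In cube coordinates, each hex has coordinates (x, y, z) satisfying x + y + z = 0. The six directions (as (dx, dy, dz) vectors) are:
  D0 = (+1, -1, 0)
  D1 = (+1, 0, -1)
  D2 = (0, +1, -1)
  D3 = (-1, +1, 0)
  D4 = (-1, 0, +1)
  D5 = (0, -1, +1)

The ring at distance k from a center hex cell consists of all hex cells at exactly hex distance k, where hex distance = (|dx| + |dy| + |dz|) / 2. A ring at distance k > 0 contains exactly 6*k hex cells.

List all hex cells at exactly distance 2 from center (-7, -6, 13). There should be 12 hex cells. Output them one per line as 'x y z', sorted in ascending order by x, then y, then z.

Answer: -9 -6 15
-9 -5 14
-9 -4 13
-8 -7 15
-8 -4 12
-7 -8 15
-7 -4 11
-6 -8 14
-6 -5 11
-5 -8 13
-5 -7 12
-5 -6 11

Derivation:
Walk ring at distance 2 from (-7, -6, 13):
Start at center + D4*2 = (-9, -6, 15)
  hex 0: (-9, -6, 15)
  hex 1: (-8, -7, 15)
  hex 2: (-7, -8, 15)
  hex 3: (-6, -8, 14)
  hex 4: (-5, -8, 13)
  hex 5: (-5, -7, 12)
  hex 6: (-5, -6, 11)
  hex 7: (-6, -5, 11)
  hex 8: (-7, -4, 11)
  hex 9: (-8, -4, 12)
  hex 10: (-9, -4, 13)
  hex 11: (-9, -5, 14)
Sorted: 12 hexes.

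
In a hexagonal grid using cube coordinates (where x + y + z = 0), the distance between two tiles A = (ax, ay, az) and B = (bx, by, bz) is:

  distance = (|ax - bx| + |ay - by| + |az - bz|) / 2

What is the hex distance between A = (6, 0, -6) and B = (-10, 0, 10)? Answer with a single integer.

Answer: 16

Derivation:
|ax - bx| = |6 - (-10)| = 16
|ay - by| = |0 - 0| = 0
|az - bz| = |-6 - 10| = 16
distance = (16 + 0 + 16) / 2 = 32 / 2 = 16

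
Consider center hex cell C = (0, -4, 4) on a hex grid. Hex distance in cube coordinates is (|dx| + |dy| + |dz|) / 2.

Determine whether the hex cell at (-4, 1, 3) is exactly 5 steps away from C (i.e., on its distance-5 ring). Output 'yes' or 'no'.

|px - cx| = |-4 - 0| = 4
|py - cy| = |1 - (-4)| = 5
|pz - cz| = |3 - 4| = 1
distance = (4+5+1)/2 = 10/2 = 5
radius = 5; distance == radius -> yes

Answer: yes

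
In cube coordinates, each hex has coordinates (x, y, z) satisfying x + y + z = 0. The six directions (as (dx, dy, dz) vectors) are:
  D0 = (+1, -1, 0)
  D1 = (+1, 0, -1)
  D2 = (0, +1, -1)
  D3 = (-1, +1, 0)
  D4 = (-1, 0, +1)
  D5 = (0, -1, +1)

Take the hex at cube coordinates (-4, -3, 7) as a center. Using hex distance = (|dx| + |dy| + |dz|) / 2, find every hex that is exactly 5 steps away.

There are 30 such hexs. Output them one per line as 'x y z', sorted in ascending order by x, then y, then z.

Answer: -9 -3 12
-9 -2 11
-9 -1 10
-9 0 9
-9 1 8
-9 2 7
-8 -4 12
-8 2 6
-7 -5 12
-7 2 5
-6 -6 12
-6 2 4
-5 -7 12
-5 2 3
-4 -8 12
-4 2 2
-3 -8 11
-3 1 2
-2 -8 10
-2 0 2
-1 -8 9
-1 -1 2
0 -8 8
0 -2 2
1 -8 7
1 -7 6
1 -6 5
1 -5 4
1 -4 3
1 -3 2

Derivation:
Walk ring at distance 5 from (-4, -3, 7):
Start at center + D4*5 = (-9, -3, 12)
  hex 0: (-9, -3, 12)
  hex 1: (-8, -4, 12)
  hex 2: (-7, -5, 12)
  hex 3: (-6, -6, 12)
  hex 4: (-5, -7, 12)
  hex 5: (-4, -8, 12)
  hex 6: (-3, -8, 11)
  hex 7: (-2, -8, 10)
  hex 8: (-1, -8, 9)
  hex 9: (0, -8, 8)
  hex 10: (1, -8, 7)
  hex 11: (1, -7, 6)
  hex 12: (1, -6, 5)
  hex 13: (1, -5, 4)
  hex 14: (1, -4, 3)
  hex 15: (1, -3, 2)
  hex 16: (0, -2, 2)
  hex 17: (-1, -1, 2)
  hex 18: (-2, 0, 2)
  hex 19: (-3, 1, 2)
  hex 20: (-4, 2, 2)
  hex 21: (-5, 2, 3)
  hex 22: (-6, 2, 4)
  hex 23: (-7, 2, 5)
  hex 24: (-8, 2, 6)
  hex 25: (-9, 2, 7)
  hex 26: (-9, 1, 8)
  hex 27: (-9, 0, 9)
  hex 28: (-9, -1, 10)
  hex 29: (-9, -2, 11)
Sorted: 30 hexes.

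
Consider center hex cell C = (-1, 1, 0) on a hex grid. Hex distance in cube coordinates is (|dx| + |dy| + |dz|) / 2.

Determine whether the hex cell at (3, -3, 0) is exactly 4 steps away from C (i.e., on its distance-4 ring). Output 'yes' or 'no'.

|px - cx| = |3 - (-1)| = 4
|py - cy| = |-3 - 1| = 4
|pz - cz| = |0 - 0| = 0
distance = (4+4+0)/2 = 8/2 = 4
radius = 4; distance == radius -> yes

Answer: yes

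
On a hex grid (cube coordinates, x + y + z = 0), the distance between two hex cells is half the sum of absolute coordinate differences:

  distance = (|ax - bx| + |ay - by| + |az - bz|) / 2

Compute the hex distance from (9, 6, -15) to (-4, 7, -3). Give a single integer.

|ax - bx| = |9 - (-4)| = 13
|ay - by| = |6 - 7| = 1
|az - bz| = |-15 - (-3)| = 12
distance = (13 + 1 + 12) / 2 = 26 / 2 = 13

Answer: 13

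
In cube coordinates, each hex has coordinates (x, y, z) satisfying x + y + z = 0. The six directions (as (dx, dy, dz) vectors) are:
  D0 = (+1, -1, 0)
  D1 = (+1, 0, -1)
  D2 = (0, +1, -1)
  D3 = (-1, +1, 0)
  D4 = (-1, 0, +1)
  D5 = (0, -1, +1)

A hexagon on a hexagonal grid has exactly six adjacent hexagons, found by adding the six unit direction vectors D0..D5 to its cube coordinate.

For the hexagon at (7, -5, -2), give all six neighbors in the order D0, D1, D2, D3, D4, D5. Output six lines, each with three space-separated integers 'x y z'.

Center: (7, -5, -2). Add each direction:
  D0: (7, -5, -2) + (1, -1, 0) = (8, -6, -2)
  D1: (7, -5, -2) + (1, 0, -1) = (8, -5, -3)
  D2: (7, -5, -2) + (0, 1, -1) = (7, -4, -3)
  D3: (7, -5, -2) + (-1, 1, 0) = (6, -4, -2)
  D4: (7, -5, -2) + (-1, 0, 1) = (6, -5, -1)
  D5: (7, -5, -2) + (0, -1, 1) = (7, -6, -1)

Answer: 8 -6 -2
8 -5 -3
7 -4 -3
6 -4 -2
6 -5 -1
7 -6 -1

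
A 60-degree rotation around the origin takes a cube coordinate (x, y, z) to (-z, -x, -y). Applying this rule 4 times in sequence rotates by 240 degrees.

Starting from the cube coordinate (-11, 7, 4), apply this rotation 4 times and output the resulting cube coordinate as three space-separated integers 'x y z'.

Start: (-11, 7, 4)
Step 1: (-11, 7, 4) -> (-(4), -(-11), -(7)) = (-4, 11, -7)
Step 2: (-4, 11, -7) -> (-(-7), -(-4), -(11)) = (7, 4, -11)
Step 3: (7, 4, -11) -> (-(-11), -(7), -(4)) = (11, -7, -4)
Step 4: (11, -7, -4) -> (-(-4), -(11), -(-7)) = (4, -11, 7)

Answer: 4 -11 7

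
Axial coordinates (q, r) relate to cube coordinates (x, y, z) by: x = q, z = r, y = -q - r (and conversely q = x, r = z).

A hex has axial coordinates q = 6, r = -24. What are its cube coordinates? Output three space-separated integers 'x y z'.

x = q = 6
z = r = -24
y = -x - z = -(6) - (-24) = 18

Answer: 6 18 -24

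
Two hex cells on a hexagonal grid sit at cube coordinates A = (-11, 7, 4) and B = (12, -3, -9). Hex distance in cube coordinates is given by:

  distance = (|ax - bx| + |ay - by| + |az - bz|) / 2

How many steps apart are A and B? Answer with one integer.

|ax - bx| = |-11 - 12| = 23
|ay - by| = |7 - (-3)| = 10
|az - bz| = |4 - (-9)| = 13
distance = (23 + 10 + 13) / 2 = 46 / 2 = 23

Answer: 23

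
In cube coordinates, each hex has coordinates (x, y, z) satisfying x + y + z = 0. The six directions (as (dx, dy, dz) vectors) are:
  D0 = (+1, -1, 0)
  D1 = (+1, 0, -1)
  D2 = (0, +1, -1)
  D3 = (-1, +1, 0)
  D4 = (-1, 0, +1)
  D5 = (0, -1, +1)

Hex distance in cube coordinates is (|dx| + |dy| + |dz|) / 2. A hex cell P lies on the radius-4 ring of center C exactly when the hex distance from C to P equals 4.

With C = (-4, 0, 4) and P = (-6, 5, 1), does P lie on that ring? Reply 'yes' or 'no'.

Answer: no

Derivation:
|px - cx| = |-6 - (-4)| = 2
|py - cy| = |5 - 0| = 5
|pz - cz| = |1 - 4| = 3
distance = (2+5+3)/2 = 10/2 = 5
radius = 4; distance != radius -> no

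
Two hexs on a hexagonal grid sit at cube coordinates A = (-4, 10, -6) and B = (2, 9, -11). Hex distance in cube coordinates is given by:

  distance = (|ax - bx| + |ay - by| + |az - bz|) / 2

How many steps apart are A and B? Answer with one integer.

Answer: 6

Derivation:
|ax - bx| = |-4 - 2| = 6
|ay - by| = |10 - 9| = 1
|az - bz| = |-6 - (-11)| = 5
distance = (6 + 1 + 5) / 2 = 12 / 2 = 6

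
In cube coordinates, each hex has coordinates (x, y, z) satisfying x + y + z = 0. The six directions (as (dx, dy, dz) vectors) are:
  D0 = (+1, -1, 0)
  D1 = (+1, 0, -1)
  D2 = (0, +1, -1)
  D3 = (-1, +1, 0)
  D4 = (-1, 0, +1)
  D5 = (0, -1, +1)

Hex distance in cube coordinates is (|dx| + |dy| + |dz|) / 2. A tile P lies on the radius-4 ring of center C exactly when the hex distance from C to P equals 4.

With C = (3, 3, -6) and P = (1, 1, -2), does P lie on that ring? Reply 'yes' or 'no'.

Answer: yes

Derivation:
|px - cx| = |1 - 3| = 2
|py - cy| = |1 - 3| = 2
|pz - cz| = |-2 - (-6)| = 4
distance = (2+2+4)/2 = 8/2 = 4
radius = 4; distance == radius -> yes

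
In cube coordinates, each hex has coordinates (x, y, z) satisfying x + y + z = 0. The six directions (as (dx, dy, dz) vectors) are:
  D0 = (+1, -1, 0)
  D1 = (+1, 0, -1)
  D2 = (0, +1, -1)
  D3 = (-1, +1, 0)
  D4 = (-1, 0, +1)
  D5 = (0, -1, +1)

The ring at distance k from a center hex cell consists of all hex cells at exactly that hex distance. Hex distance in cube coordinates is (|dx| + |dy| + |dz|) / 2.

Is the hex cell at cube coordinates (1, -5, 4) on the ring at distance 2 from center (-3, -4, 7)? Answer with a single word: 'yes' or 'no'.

Answer: no

Derivation:
|px - cx| = |1 - (-3)| = 4
|py - cy| = |-5 - (-4)| = 1
|pz - cz| = |4 - 7| = 3
distance = (4+1+3)/2 = 8/2 = 4
radius = 2; distance != radius -> no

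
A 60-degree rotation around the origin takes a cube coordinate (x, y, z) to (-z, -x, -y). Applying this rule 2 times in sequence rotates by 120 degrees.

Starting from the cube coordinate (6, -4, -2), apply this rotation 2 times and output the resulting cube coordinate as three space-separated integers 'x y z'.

Answer: -4 -2 6

Derivation:
Start: (6, -4, -2)
Step 1: (6, -4, -2) -> (-(-2), -(6), -(-4)) = (2, -6, 4)
Step 2: (2, -6, 4) -> (-(4), -(2), -(-6)) = (-4, -2, 6)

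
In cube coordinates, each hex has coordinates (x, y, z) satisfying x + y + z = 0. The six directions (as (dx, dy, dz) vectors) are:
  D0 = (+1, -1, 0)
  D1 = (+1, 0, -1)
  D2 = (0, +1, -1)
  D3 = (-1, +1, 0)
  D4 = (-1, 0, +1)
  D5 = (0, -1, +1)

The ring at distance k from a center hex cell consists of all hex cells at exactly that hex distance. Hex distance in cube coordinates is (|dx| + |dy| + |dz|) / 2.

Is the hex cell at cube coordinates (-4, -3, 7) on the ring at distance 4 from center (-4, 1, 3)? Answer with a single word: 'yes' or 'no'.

|px - cx| = |-4 - (-4)| = 0
|py - cy| = |-3 - 1| = 4
|pz - cz| = |7 - 3| = 4
distance = (0+4+4)/2 = 8/2 = 4
radius = 4; distance == radius -> yes

Answer: yes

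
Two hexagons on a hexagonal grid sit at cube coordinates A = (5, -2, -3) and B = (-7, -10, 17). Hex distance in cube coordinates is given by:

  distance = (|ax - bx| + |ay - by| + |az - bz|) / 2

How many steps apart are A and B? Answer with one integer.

|ax - bx| = |5 - (-7)| = 12
|ay - by| = |-2 - (-10)| = 8
|az - bz| = |-3 - 17| = 20
distance = (12 + 8 + 20) / 2 = 40 / 2 = 20

Answer: 20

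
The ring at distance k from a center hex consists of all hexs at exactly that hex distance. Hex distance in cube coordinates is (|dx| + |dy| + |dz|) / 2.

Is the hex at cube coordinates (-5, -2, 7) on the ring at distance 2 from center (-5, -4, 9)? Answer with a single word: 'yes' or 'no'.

Answer: yes

Derivation:
|px - cx| = |-5 - (-5)| = 0
|py - cy| = |-2 - (-4)| = 2
|pz - cz| = |7 - 9| = 2
distance = (0+2+2)/2 = 4/2 = 2
radius = 2; distance == radius -> yes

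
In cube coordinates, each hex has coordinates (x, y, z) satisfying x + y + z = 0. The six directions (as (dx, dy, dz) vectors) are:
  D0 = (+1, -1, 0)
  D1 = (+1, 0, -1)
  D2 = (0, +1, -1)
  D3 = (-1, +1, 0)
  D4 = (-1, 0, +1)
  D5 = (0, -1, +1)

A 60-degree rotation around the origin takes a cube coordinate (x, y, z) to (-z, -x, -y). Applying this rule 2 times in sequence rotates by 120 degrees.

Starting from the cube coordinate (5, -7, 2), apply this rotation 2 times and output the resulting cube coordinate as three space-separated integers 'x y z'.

Start: (5, -7, 2)
Step 1: (5, -7, 2) -> (-(2), -(5), -(-7)) = (-2, -5, 7)
Step 2: (-2, -5, 7) -> (-(7), -(-2), -(-5)) = (-7, 2, 5)

Answer: -7 2 5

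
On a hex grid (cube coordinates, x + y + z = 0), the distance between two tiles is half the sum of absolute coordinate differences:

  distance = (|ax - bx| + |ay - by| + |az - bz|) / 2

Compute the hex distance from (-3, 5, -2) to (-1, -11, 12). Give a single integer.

|ax - bx| = |-3 - (-1)| = 2
|ay - by| = |5 - (-11)| = 16
|az - bz| = |-2 - 12| = 14
distance = (2 + 16 + 14) / 2 = 32 / 2 = 16

Answer: 16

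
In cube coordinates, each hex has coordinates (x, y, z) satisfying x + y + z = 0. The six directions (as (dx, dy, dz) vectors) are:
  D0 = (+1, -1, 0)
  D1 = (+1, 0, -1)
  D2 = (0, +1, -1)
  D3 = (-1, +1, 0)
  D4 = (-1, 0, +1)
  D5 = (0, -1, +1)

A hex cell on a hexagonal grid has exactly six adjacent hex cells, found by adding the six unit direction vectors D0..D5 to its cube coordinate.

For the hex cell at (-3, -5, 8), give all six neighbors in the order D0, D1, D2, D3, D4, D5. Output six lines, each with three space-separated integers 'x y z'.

Center: (-3, -5, 8). Add each direction:
  D0: (-3, -5, 8) + (1, -1, 0) = (-2, -6, 8)
  D1: (-3, -5, 8) + (1, 0, -1) = (-2, -5, 7)
  D2: (-3, -5, 8) + (0, 1, -1) = (-3, -4, 7)
  D3: (-3, -5, 8) + (-1, 1, 0) = (-4, -4, 8)
  D4: (-3, -5, 8) + (-1, 0, 1) = (-4, -5, 9)
  D5: (-3, -5, 8) + (0, -1, 1) = (-3, -6, 9)

Answer: -2 -6 8
-2 -5 7
-3 -4 7
-4 -4 8
-4 -5 9
-3 -6 9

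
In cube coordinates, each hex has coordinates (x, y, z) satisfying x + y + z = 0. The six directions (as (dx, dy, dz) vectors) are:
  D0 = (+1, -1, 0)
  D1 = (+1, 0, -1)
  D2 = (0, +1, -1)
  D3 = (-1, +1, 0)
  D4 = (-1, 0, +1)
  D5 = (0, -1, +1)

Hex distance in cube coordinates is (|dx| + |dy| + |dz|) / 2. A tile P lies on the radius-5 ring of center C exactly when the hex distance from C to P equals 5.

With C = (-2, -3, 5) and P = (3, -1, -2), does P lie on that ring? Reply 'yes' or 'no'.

Answer: no

Derivation:
|px - cx| = |3 - (-2)| = 5
|py - cy| = |-1 - (-3)| = 2
|pz - cz| = |-2 - 5| = 7
distance = (5+2+7)/2 = 14/2 = 7
radius = 5; distance != radius -> no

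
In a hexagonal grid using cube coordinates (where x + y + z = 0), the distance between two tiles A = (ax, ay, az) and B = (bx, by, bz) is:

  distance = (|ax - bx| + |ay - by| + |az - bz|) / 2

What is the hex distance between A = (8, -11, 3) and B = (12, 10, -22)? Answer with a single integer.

|ax - bx| = |8 - 12| = 4
|ay - by| = |-11 - 10| = 21
|az - bz| = |3 - (-22)| = 25
distance = (4 + 21 + 25) / 2 = 50 / 2 = 25

Answer: 25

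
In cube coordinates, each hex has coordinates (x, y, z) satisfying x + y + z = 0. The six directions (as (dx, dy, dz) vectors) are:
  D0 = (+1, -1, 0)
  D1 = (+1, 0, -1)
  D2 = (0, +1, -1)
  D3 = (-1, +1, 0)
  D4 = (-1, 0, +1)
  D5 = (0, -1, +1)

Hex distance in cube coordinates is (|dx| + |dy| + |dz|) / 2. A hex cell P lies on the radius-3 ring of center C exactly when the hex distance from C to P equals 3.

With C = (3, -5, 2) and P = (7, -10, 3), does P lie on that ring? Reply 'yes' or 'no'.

|px - cx| = |7 - 3| = 4
|py - cy| = |-10 - (-5)| = 5
|pz - cz| = |3 - 2| = 1
distance = (4+5+1)/2 = 10/2 = 5
radius = 3; distance != radius -> no

Answer: no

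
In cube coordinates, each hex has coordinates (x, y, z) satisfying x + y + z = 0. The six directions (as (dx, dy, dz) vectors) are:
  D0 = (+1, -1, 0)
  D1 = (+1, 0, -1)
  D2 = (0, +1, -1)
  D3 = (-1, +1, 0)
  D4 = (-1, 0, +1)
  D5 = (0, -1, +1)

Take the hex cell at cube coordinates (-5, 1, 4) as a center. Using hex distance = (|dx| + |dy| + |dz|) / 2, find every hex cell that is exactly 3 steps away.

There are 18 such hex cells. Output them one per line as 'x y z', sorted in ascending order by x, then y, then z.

Walk ring at distance 3 from (-5, 1, 4):
Start at center + D4*3 = (-8, 1, 7)
  hex 0: (-8, 1, 7)
  hex 1: (-7, 0, 7)
  hex 2: (-6, -1, 7)
  hex 3: (-5, -2, 7)
  hex 4: (-4, -2, 6)
  hex 5: (-3, -2, 5)
  hex 6: (-2, -2, 4)
  hex 7: (-2, -1, 3)
  hex 8: (-2, 0, 2)
  hex 9: (-2, 1, 1)
  hex 10: (-3, 2, 1)
  hex 11: (-4, 3, 1)
  hex 12: (-5, 4, 1)
  hex 13: (-6, 4, 2)
  hex 14: (-7, 4, 3)
  hex 15: (-8, 4, 4)
  hex 16: (-8, 3, 5)
  hex 17: (-8, 2, 6)
Sorted: 18 hexes.

Answer: -8 1 7
-8 2 6
-8 3 5
-8 4 4
-7 0 7
-7 4 3
-6 -1 7
-6 4 2
-5 -2 7
-5 4 1
-4 -2 6
-4 3 1
-3 -2 5
-3 2 1
-2 -2 4
-2 -1 3
-2 0 2
-2 1 1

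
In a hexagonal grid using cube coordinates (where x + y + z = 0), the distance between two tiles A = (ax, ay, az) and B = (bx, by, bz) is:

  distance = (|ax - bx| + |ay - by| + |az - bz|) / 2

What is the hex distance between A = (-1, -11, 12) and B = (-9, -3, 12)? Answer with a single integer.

|ax - bx| = |-1 - (-9)| = 8
|ay - by| = |-11 - (-3)| = 8
|az - bz| = |12 - 12| = 0
distance = (8 + 8 + 0) / 2 = 16 / 2 = 8

Answer: 8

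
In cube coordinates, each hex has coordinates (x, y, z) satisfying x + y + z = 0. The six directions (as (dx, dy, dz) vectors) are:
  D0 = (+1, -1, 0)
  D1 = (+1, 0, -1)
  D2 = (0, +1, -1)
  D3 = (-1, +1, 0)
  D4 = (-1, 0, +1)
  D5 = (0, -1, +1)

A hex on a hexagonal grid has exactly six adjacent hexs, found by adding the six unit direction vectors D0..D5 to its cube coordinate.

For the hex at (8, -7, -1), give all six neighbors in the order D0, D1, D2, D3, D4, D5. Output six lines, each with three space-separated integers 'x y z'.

Answer: 9 -8 -1
9 -7 -2
8 -6 -2
7 -6 -1
7 -7 0
8 -8 0

Derivation:
Center: (8, -7, -1). Add each direction:
  D0: (8, -7, -1) + (1, -1, 0) = (9, -8, -1)
  D1: (8, -7, -1) + (1, 0, -1) = (9, -7, -2)
  D2: (8, -7, -1) + (0, 1, -1) = (8, -6, -2)
  D3: (8, -7, -1) + (-1, 1, 0) = (7, -6, -1)
  D4: (8, -7, -1) + (-1, 0, 1) = (7, -7, 0)
  D5: (8, -7, -1) + (0, -1, 1) = (8, -8, 0)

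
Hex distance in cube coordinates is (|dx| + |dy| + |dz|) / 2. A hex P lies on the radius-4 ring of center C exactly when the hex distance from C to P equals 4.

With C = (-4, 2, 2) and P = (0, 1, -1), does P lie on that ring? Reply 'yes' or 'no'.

Answer: yes

Derivation:
|px - cx| = |0 - (-4)| = 4
|py - cy| = |1 - 2| = 1
|pz - cz| = |-1 - 2| = 3
distance = (4+1+3)/2 = 8/2 = 4
radius = 4; distance == radius -> yes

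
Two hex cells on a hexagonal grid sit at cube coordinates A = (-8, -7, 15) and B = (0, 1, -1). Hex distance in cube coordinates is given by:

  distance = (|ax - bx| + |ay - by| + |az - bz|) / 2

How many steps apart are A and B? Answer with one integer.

|ax - bx| = |-8 - 0| = 8
|ay - by| = |-7 - 1| = 8
|az - bz| = |15 - (-1)| = 16
distance = (8 + 8 + 16) / 2 = 32 / 2 = 16

Answer: 16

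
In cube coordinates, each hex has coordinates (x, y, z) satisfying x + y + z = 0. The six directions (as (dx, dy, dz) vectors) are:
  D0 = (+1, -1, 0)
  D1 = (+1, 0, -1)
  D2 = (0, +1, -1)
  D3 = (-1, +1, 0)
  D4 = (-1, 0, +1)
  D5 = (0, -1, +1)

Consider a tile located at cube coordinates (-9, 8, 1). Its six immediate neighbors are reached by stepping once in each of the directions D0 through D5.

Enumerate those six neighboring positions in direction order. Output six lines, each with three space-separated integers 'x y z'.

Answer: -8 7 1
-8 8 0
-9 9 0
-10 9 1
-10 8 2
-9 7 2

Derivation:
Center: (-9, 8, 1). Add each direction:
  D0: (-9, 8, 1) + (1, -1, 0) = (-8, 7, 1)
  D1: (-9, 8, 1) + (1, 0, -1) = (-8, 8, 0)
  D2: (-9, 8, 1) + (0, 1, -1) = (-9, 9, 0)
  D3: (-9, 8, 1) + (-1, 1, 0) = (-10, 9, 1)
  D4: (-9, 8, 1) + (-1, 0, 1) = (-10, 8, 2)
  D5: (-9, 8, 1) + (0, -1, 1) = (-9, 7, 2)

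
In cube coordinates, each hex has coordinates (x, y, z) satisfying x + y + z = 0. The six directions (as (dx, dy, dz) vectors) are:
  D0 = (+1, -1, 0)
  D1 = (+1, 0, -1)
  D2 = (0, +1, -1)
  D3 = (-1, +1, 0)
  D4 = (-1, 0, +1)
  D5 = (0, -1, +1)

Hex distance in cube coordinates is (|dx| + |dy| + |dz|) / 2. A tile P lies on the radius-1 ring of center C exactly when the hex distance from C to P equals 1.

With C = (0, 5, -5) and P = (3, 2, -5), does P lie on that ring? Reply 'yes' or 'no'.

|px - cx| = |3 - 0| = 3
|py - cy| = |2 - 5| = 3
|pz - cz| = |-5 - (-5)| = 0
distance = (3+3+0)/2 = 6/2 = 3
radius = 1; distance != radius -> no

Answer: no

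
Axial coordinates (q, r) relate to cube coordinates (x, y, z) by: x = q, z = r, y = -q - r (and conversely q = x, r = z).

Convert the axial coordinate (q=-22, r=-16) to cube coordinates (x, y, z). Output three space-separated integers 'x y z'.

Answer: -22 38 -16

Derivation:
x = q = -22
z = r = -16
y = -x - z = -(-22) - (-16) = 38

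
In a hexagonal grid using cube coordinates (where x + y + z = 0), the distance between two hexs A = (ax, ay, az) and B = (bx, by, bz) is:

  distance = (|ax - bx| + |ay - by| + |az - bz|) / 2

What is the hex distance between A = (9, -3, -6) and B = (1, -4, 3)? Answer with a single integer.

|ax - bx| = |9 - 1| = 8
|ay - by| = |-3 - (-4)| = 1
|az - bz| = |-6 - 3| = 9
distance = (8 + 1 + 9) / 2 = 18 / 2 = 9

Answer: 9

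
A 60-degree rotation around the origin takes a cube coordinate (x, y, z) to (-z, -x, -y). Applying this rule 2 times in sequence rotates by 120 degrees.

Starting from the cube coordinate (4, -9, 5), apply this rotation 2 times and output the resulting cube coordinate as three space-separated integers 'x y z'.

Answer: -9 5 4

Derivation:
Start: (4, -9, 5)
Step 1: (4, -9, 5) -> (-(5), -(4), -(-9)) = (-5, -4, 9)
Step 2: (-5, -4, 9) -> (-(9), -(-5), -(-4)) = (-9, 5, 4)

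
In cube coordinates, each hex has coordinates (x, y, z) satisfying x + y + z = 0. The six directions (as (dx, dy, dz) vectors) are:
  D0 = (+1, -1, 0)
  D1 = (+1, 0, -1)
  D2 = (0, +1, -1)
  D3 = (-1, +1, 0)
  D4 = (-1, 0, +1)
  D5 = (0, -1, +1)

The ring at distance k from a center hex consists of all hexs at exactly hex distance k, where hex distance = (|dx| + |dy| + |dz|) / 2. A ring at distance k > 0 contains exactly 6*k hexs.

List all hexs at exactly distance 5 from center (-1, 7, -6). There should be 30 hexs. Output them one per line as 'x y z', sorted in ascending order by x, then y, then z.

Answer: -6 7 -1
-6 8 -2
-6 9 -3
-6 10 -4
-6 11 -5
-6 12 -6
-5 6 -1
-5 12 -7
-4 5 -1
-4 12 -8
-3 4 -1
-3 12 -9
-2 3 -1
-2 12 -10
-1 2 -1
-1 12 -11
0 2 -2
0 11 -11
1 2 -3
1 10 -11
2 2 -4
2 9 -11
3 2 -5
3 8 -11
4 2 -6
4 3 -7
4 4 -8
4 5 -9
4 6 -10
4 7 -11

Derivation:
Walk ring at distance 5 from (-1, 7, -6):
Start at center + D4*5 = (-6, 7, -1)
  hex 0: (-6, 7, -1)
  hex 1: (-5, 6, -1)
  hex 2: (-4, 5, -1)
  hex 3: (-3, 4, -1)
  hex 4: (-2, 3, -1)
  hex 5: (-1, 2, -1)
  hex 6: (0, 2, -2)
  hex 7: (1, 2, -3)
  hex 8: (2, 2, -4)
  hex 9: (3, 2, -5)
  hex 10: (4, 2, -6)
  hex 11: (4, 3, -7)
  hex 12: (4, 4, -8)
  hex 13: (4, 5, -9)
  hex 14: (4, 6, -10)
  hex 15: (4, 7, -11)
  hex 16: (3, 8, -11)
  hex 17: (2, 9, -11)
  hex 18: (1, 10, -11)
  hex 19: (0, 11, -11)
  hex 20: (-1, 12, -11)
  hex 21: (-2, 12, -10)
  hex 22: (-3, 12, -9)
  hex 23: (-4, 12, -8)
  hex 24: (-5, 12, -7)
  hex 25: (-6, 12, -6)
  hex 26: (-6, 11, -5)
  hex 27: (-6, 10, -4)
  hex 28: (-6, 9, -3)
  hex 29: (-6, 8, -2)
Sorted: 30 hexes.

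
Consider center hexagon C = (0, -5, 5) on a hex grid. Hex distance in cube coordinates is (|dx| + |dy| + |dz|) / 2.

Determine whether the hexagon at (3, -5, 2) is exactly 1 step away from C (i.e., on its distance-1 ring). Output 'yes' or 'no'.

|px - cx| = |3 - 0| = 3
|py - cy| = |-5 - (-5)| = 0
|pz - cz| = |2 - 5| = 3
distance = (3+0+3)/2 = 6/2 = 3
radius = 1; distance != radius -> no

Answer: no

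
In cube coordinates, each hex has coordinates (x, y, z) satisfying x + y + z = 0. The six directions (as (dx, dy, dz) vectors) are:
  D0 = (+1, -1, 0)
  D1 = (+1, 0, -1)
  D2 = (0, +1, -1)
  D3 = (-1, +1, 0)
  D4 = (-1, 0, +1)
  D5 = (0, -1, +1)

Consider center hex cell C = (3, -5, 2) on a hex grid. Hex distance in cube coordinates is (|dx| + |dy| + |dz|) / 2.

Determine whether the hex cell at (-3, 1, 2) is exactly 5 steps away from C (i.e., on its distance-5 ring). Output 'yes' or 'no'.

Answer: no

Derivation:
|px - cx| = |-3 - 3| = 6
|py - cy| = |1 - (-5)| = 6
|pz - cz| = |2 - 2| = 0
distance = (6+6+0)/2 = 12/2 = 6
radius = 5; distance != radius -> no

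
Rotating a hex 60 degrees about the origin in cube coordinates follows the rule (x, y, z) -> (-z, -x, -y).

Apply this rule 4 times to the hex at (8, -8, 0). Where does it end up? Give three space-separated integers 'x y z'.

Answer: 0 8 -8

Derivation:
Start: (8, -8, 0)
Step 1: (8, -8, 0) -> (-(0), -(8), -(-8)) = (0, -8, 8)
Step 2: (0, -8, 8) -> (-(8), -(0), -(-8)) = (-8, 0, 8)
Step 3: (-8, 0, 8) -> (-(8), -(-8), -(0)) = (-8, 8, 0)
Step 4: (-8, 8, 0) -> (-(0), -(-8), -(8)) = (0, 8, -8)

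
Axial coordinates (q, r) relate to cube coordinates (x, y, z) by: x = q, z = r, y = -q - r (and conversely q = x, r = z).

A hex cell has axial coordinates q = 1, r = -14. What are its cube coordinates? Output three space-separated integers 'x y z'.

Answer: 1 13 -14

Derivation:
x = q = 1
z = r = -14
y = -x - z = -(1) - (-14) = 13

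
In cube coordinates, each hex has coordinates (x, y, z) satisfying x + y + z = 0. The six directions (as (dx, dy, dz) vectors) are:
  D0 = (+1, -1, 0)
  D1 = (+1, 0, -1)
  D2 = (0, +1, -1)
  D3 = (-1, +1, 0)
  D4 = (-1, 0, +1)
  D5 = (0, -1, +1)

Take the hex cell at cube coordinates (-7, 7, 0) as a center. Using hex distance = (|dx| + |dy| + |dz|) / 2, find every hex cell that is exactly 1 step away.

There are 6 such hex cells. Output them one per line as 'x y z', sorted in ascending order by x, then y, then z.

Answer: -8 7 1
-8 8 0
-7 6 1
-7 8 -1
-6 6 0
-6 7 -1

Derivation:
Walk ring at distance 1 from (-7, 7, 0):
Start at center + D4*1 = (-8, 7, 1)
  hex 0: (-8, 7, 1)
  hex 1: (-7, 6, 1)
  hex 2: (-6, 6, 0)
  hex 3: (-6, 7, -1)
  hex 4: (-7, 8, -1)
  hex 5: (-8, 8, 0)
Sorted: 6 hexes.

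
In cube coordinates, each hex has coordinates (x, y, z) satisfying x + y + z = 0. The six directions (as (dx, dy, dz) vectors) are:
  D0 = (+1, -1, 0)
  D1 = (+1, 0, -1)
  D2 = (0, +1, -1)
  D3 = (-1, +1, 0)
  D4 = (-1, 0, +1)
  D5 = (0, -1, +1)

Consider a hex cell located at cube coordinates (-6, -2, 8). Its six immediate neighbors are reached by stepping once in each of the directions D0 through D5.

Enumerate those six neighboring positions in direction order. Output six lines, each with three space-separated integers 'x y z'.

Center: (-6, -2, 8). Add each direction:
  D0: (-6, -2, 8) + (1, -1, 0) = (-5, -3, 8)
  D1: (-6, -2, 8) + (1, 0, -1) = (-5, -2, 7)
  D2: (-6, -2, 8) + (0, 1, -1) = (-6, -1, 7)
  D3: (-6, -2, 8) + (-1, 1, 0) = (-7, -1, 8)
  D4: (-6, -2, 8) + (-1, 0, 1) = (-7, -2, 9)
  D5: (-6, -2, 8) + (0, -1, 1) = (-6, -3, 9)

Answer: -5 -3 8
-5 -2 7
-6 -1 7
-7 -1 8
-7 -2 9
-6 -3 9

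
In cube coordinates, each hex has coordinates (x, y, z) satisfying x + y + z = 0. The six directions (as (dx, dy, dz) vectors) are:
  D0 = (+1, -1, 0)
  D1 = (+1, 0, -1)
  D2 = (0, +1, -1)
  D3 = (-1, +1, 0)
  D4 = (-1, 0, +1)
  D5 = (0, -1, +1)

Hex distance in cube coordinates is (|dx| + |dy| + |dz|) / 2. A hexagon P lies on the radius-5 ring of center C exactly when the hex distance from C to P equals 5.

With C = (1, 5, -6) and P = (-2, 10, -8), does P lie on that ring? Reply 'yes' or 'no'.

Answer: yes

Derivation:
|px - cx| = |-2 - 1| = 3
|py - cy| = |10 - 5| = 5
|pz - cz| = |-8 - (-6)| = 2
distance = (3+5+2)/2 = 10/2 = 5
radius = 5; distance == radius -> yes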